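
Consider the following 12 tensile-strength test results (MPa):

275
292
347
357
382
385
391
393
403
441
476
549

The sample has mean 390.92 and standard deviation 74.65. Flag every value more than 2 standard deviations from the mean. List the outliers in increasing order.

Cutoffs at x̄ ± 2s: 390.92 ± 2·74.65 = [241.62, 540.22].
549: z = 2.12, |z| > 2 → outlier.
Every other value lies within [241.62, 540.22].

549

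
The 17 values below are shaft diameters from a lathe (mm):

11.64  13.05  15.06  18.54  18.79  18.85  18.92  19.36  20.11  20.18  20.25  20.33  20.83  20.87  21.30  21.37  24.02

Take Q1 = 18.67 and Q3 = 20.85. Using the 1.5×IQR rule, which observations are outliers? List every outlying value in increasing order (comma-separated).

IQR = Q3 − Q1 = 20.85 − 18.67 = 2.18.
Lower fence = Q1 − 1.5·IQR = 18.67 − 3.27 = 15.40.
Upper fence = Q3 + 1.5·IQR = 20.85 + 3.27 = 24.12.
11.64 < 15.40 → outlier.
13.05 < 15.40 → outlier.
15.06 < 15.40 → outlier.
All remaining values lie within [15.40, 24.12].

11.64, 13.05, 15.06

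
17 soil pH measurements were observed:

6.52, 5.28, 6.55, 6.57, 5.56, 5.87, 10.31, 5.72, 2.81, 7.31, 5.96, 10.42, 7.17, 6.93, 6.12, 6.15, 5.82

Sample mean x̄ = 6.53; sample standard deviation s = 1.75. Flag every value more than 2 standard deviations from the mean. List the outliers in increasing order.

2.81, 10.31, 10.42

Cutoffs at x̄ ± 2s: 6.53 ± 2·1.75 = [3.03, 10.03].
2.81: z = -2.13, |z| > 2 → outlier.
10.31: z = 2.16, |z| > 2 → outlier.
10.42: z = 2.22, |z| > 2 → outlier.
Every other value lies within [3.03, 10.03].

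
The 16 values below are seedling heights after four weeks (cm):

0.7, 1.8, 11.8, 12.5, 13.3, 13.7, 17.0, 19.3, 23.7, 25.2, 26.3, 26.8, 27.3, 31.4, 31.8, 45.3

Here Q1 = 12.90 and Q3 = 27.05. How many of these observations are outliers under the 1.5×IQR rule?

IQR = 14.15; fences at 12.90 − 21.225 = -8.325 and 27.05 + 21.225 = 48.275.
Every value lies within the cutoffs.

0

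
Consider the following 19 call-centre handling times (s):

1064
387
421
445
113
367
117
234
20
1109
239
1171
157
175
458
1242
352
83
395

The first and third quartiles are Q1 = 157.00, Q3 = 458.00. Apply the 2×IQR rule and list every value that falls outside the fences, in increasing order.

IQR = Q3 − Q1 = 458.00 − 157.00 = 301.00.
Lower fence = Q1 − 2·IQR = 157.00 − 602.00 = -445.00.
Upper fence = Q3 + 2·IQR = 458.00 + 602.00 = 1060.00.
1064 > 1060.00 → outlier.
1109 > 1060.00 → outlier.
1171 > 1060.00 → outlier.
1242 > 1060.00 → outlier.
All remaining values lie within [-445.00, 1060.00].

1064, 1109, 1171, 1242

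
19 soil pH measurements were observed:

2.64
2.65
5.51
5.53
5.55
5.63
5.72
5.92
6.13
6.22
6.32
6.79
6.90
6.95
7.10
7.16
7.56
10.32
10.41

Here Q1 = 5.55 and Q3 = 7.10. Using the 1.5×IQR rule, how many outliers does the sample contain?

4

IQR = 1.55; fences at 5.55 − 2.325 = 3.225 and 7.10 + 2.325 = 9.425.
Outside the cutoffs: 2.64, 2.65, 10.32, 10.41.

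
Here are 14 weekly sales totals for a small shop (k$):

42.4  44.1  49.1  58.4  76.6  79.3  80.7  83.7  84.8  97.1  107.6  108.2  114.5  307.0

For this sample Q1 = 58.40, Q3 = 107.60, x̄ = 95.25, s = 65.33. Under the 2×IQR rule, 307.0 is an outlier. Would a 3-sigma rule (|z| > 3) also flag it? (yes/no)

z = (307.0 − 95.25) / 65.33 = 3.24.
|z| = 3.24 > 3.

yes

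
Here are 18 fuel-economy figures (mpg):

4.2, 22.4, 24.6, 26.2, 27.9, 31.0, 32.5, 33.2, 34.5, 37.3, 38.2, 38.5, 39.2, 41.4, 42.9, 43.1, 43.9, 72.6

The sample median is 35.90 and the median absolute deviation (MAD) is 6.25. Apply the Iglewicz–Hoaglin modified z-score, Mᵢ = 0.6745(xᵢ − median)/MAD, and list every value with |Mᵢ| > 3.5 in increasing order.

72.6

|Mᵢ| > 3.5 ⇔ |xᵢ − 35.90| > 3.5·6.25/0.6745 = 32.43.
So outliers lie outside [3.47, 68.33].
72.6: M = 3.96 → outlier.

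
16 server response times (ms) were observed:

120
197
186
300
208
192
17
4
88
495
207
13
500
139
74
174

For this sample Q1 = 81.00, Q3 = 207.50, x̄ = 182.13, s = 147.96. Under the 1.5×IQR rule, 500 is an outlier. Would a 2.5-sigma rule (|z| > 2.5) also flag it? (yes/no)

z = (500 − 182.13) / 147.96 = 2.15.
|z| = 2.15 ≤ 2.5.

no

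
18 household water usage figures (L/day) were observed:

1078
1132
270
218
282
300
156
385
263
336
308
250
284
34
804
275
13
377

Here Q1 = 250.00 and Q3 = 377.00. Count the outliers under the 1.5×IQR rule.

5

IQR = 127.00; fences at 250.00 − 190.50 = 59.50 and 377.00 + 190.50 = 567.50.
Outside the cutoffs: 13, 34, 804, 1078, 1132.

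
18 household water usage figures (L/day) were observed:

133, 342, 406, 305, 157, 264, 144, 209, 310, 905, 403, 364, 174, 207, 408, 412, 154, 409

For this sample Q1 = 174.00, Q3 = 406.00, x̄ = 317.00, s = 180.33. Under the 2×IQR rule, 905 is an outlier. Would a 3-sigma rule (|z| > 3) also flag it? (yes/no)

z = (905 − 317.00) / 180.33 = 3.26.
|z| = 3.26 > 3.

yes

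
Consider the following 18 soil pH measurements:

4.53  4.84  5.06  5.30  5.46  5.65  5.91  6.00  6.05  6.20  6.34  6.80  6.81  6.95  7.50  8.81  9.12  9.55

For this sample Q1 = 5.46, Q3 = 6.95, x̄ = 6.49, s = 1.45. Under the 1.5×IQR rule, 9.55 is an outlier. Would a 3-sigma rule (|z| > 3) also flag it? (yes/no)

no

z = (9.55 − 6.49) / 1.45 = 2.11.
|z| = 2.11 ≤ 3.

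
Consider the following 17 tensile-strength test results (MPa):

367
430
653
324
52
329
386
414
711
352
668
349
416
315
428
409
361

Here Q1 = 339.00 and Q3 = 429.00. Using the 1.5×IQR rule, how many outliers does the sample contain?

4

IQR = 90.00; fences at 339.00 − 135.00 = 204.00 and 429.00 + 135.00 = 564.00.
Outside the cutoffs: 52, 653, 668, 711.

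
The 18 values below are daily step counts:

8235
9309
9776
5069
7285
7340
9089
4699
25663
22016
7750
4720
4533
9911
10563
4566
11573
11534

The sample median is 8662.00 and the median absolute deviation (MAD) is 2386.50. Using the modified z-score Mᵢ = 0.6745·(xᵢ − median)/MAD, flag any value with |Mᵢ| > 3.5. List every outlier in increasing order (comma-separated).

22016, 25663

|Mᵢ| > 3.5 ⇔ |xᵢ − 8662.00| > 3.5·2386.50/0.6745 = 12383.62.
So outliers lie outside [-3721.62, 21045.62].
22016: M = 3.77 → outlier.
25663: M = 4.81 → outlier.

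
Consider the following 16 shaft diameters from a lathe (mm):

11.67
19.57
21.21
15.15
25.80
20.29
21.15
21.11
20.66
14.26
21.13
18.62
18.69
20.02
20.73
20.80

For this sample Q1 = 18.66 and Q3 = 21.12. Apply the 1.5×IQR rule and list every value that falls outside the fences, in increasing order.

IQR = Q3 − Q1 = 21.12 − 18.66 = 2.46.
Lower fence = Q1 − 1.5·IQR = 18.66 − 3.69 = 14.97.
Upper fence = Q3 + 1.5·IQR = 21.12 + 3.69 = 24.81.
11.67 < 14.97 → outlier.
14.26 < 14.97 → outlier.
25.80 > 24.81 → outlier.
All remaining values lie within [14.97, 24.81].

11.67, 14.26, 25.80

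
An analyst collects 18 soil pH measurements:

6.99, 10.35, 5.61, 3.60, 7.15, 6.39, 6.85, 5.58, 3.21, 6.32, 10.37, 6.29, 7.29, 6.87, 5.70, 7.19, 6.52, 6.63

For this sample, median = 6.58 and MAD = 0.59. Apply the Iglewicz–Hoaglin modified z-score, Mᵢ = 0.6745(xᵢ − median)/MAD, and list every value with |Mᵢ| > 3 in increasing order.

|Mᵢ| > 3 ⇔ |xᵢ − 6.58| > 3·0.59/0.6745 = 2.62.
So outliers lie outside [3.96, 9.20].
3.21: M = -3.85 → outlier.
3.60: M = -3.41 → outlier.
10.35: M = 4.31 → outlier.
10.37: M = 4.33 → outlier.

3.21, 3.60, 10.35, 10.37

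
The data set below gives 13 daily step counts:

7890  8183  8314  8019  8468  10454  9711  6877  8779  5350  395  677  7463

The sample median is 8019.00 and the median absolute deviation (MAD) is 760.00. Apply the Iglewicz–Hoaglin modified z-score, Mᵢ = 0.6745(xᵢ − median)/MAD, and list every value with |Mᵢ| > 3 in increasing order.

395, 677

|Mᵢ| > 3 ⇔ |xᵢ − 8019.00| > 3·760.00/0.6745 = 3380.28.
So outliers lie outside [4638.72, 11399.28].
395: M = -6.77 → outlier.
677: M = -6.52 → outlier.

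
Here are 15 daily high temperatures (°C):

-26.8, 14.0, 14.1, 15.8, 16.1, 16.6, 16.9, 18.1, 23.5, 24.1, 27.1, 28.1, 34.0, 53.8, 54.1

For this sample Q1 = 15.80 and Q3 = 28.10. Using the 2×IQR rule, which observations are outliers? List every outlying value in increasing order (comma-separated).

-26.8, 53.8, 54.1

IQR = Q3 − Q1 = 28.10 − 15.80 = 12.30.
Lower fence = Q1 − 2·IQR = 15.80 − 24.60 = -8.80.
Upper fence = Q3 + 2·IQR = 28.10 + 24.60 = 52.70.
-26.8 < -8.80 → outlier.
53.8 > 52.70 → outlier.
54.1 > 52.70 → outlier.
All remaining values lie within [-8.80, 52.70].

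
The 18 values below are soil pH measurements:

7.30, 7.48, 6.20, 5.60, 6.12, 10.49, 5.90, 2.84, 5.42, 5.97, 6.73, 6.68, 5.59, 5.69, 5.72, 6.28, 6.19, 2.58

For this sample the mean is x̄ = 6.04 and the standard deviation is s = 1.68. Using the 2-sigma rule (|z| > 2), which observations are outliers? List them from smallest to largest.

2.58, 10.49

Cutoffs at x̄ ± 2s: 6.04 ± 2·1.68 = [2.68, 9.40].
2.58: z = -2.06, |z| > 2 → outlier.
10.49: z = 2.65, |z| > 2 → outlier.
Every other value lies within [2.68, 9.40].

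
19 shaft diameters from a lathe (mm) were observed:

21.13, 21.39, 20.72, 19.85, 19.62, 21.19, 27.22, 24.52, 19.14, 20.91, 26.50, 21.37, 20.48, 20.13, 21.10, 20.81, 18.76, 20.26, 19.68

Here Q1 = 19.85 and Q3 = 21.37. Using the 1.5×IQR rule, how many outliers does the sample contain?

IQR = 1.52; fences at 19.85 − 2.28 = 17.57 and 21.37 + 2.28 = 23.65.
Outside the cutoffs: 24.52, 26.50, 27.22.

3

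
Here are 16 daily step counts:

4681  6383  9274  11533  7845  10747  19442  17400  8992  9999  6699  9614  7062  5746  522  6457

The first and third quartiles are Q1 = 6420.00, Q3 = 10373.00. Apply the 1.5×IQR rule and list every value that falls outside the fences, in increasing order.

IQR = Q3 − Q1 = 10373.00 − 6420.00 = 3953.00.
Lower fence = Q1 − 1.5·IQR = 6420.00 − 5929.50 = 490.50.
Upper fence = Q3 + 1.5·IQR = 10373.00 + 5929.50 = 16302.50.
17400 > 16302.50 → outlier.
19442 > 16302.50 → outlier.
All remaining values lie within [490.50, 16302.50].

17400, 19442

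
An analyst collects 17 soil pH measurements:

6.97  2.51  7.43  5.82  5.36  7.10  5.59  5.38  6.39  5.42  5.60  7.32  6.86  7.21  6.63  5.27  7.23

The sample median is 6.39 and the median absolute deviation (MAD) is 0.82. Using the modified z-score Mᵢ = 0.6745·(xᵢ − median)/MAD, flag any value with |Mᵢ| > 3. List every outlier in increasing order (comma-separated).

|Mᵢ| > 3 ⇔ |xᵢ − 6.39| > 3·0.82/0.6745 = 3.65.
So outliers lie outside [2.74, 10.04].
2.51: M = -3.19 → outlier.

2.51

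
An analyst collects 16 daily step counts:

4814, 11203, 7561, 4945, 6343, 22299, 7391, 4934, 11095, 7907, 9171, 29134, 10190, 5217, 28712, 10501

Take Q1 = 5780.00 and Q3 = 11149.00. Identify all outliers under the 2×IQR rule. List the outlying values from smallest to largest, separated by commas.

22299, 28712, 29134

IQR = Q3 − Q1 = 11149.00 − 5780.00 = 5369.00.
Lower fence = Q1 − 2·IQR = 5780.00 − 10738.00 = -4958.00.
Upper fence = Q3 + 2·IQR = 11149.00 + 10738.00 = 21887.00.
22299 > 21887.00 → outlier.
28712 > 21887.00 → outlier.
29134 > 21887.00 → outlier.
All remaining values lie within [-4958.00, 21887.00].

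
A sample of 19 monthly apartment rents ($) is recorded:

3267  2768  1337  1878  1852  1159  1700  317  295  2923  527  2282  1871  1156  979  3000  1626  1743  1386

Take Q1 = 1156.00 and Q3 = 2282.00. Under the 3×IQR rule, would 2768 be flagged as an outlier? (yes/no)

IQR = Q3 − Q1 = 2282.00 − 1156.00 = 1126.00.
Lower fence = Q1 − 3·IQR = 1156.00 − 3378.00 = -2222.00.
Upper fence = Q3 + 3·IQR = 2282.00 + 3378.00 = 5660.00.
2768 lies within [-2222.00, 5660.00].

no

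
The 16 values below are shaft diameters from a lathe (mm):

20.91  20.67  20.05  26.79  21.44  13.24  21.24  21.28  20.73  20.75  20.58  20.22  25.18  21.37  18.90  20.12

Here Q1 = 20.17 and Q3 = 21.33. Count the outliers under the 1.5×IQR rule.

3

IQR = 1.16; fences at 20.17 − 1.74 = 18.43 and 21.33 + 1.74 = 23.07.
Outside the cutoffs: 13.24, 25.18, 26.79.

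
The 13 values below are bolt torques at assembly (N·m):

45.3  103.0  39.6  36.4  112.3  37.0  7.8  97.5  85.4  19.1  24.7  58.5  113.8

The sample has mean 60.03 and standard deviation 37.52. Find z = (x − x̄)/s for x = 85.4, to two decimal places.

0.68

z = (85.4 − 60.03) / 37.52 = 0.68.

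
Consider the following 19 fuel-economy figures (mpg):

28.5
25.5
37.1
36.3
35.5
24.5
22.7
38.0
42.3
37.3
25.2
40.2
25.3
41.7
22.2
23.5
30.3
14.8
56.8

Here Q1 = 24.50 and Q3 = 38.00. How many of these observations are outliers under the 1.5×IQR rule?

0

IQR = 13.50; fences at 24.50 − 20.25 = 4.25 and 38.00 + 20.25 = 58.25.
Every value lies within the cutoffs.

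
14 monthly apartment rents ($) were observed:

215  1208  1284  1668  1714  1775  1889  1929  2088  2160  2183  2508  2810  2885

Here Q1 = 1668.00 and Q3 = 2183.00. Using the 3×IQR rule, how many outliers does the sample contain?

0

IQR = 515.00; fences at 1668.00 − 1545.00 = 123.00 and 2183.00 + 1545.00 = 3728.00.
Every value lies within the cutoffs.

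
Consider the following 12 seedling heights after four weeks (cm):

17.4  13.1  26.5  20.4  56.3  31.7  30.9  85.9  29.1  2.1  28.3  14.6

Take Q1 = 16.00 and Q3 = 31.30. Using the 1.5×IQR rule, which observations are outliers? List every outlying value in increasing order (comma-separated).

56.3, 85.9

IQR = Q3 − Q1 = 31.30 − 16.00 = 15.30.
Lower fence = Q1 − 1.5·IQR = 16.00 − 22.95 = -6.95.
Upper fence = Q3 + 1.5·IQR = 31.30 + 22.95 = 54.25.
56.3 > 54.25 → outlier.
85.9 > 54.25 → outlier.
All remaining values lie within [-6.95, 54.25].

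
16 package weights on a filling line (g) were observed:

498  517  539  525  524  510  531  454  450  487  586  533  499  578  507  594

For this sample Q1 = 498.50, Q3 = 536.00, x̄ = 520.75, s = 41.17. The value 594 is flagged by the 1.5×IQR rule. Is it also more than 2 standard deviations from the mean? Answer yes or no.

no

z = (594 − 520.75) / 41.17 = 1.78.
|z| = 1.78 ≤ 2.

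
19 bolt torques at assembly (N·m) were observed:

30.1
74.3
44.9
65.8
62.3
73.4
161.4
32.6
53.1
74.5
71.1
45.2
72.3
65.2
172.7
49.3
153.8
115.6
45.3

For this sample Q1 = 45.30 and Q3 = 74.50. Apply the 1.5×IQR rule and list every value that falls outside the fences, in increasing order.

153.8, 161.4, 172.7

IQR = Q3 − Q1 = 74.50 − 45.30 = 29.20.
Lower fence = Q1 − 1.5·IQR = 45.30 − 43.80 = 1.50.
Upper fence = Q3 + 1.5·IQR = 74.50 + 43.80 = 118.30.
153.8 > 118.30 → outlier.
161.4 > 118.30 → outlier.
172.7 > 118.30 → outlier.
All remaining values lie within [1.50, 118.30].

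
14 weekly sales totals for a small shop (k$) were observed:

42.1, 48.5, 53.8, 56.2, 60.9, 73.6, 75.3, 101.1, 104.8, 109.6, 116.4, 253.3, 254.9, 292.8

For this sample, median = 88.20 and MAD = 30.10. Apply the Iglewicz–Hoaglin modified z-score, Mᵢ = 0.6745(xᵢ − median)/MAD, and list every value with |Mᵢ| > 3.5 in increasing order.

|Mᵢ| > 3.5 ⇔ |xᵢ − 88.20| > 3.5·30.10/0.6745 = 156.19.
So outliers lie outside [-67.99, 244.39].
253.3: M = 3.70 → outlier.
254.9: M = 3.74 → outlier.
292.8: M = 4.58 → outlier.

253.3, 254.9, 292.8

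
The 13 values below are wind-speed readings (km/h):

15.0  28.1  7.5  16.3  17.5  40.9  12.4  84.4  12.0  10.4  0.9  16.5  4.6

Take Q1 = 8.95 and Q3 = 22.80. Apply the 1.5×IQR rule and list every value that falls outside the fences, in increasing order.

84.4

IQR = Q3 − Q1 = 22.80 − 8.95 = 13.85.
Lower fence = Q1 − 1.5·IQR = 8.95 − 20.775 = -11.825.
Upper fence = Q3 + 1.5·IQR = 22.80 + 20.775 = 43.575.
84.4 > 43.575 → outlier.
All remaining values lie within [-11.825, 43.575].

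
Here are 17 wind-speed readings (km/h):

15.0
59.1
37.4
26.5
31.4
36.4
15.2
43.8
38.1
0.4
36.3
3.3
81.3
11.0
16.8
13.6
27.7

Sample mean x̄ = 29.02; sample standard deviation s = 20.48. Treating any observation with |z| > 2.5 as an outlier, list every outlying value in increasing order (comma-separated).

81.3

Cutoffs at x̄ ± 2.5s: 29.02 ± 2.5·20.48 = [-22.18, 80.22].
81.3: z = 2.55, |z| > 2.5 → outlier.
Every other value lies within [-22.18, 80.22].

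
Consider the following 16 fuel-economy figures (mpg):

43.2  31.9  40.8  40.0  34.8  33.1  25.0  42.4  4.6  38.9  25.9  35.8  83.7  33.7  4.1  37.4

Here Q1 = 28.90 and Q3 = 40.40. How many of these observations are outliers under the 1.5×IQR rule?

3

IQR = 11.50; fences at 28.90 − 17.25 = 11.65 and 40.40 + 17.25 = 57.65.
Outside the cutoffs: 4.1, 4.6, 83.7.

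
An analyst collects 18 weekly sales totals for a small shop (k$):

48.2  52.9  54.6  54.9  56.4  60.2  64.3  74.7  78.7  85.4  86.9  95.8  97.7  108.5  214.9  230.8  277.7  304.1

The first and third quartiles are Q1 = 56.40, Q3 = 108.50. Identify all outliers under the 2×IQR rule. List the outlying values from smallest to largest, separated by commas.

214.9, 230.8, 277.7, 304.1

IQR = Q3 − Q1 = 108.50 − 56.40 = 52.10.
Lower fence = Q1 − 2·IQR = 56.40 − 104.20 = -47.80.
Upper fence = Q3 + 2·IQR = 108.50 + 104.20 = 212.70.
214.9 > 212.70 → outlier.
230.8 > 212.70 → outlier.
277.7 > 212.70 → outlier.
304.1 > 212.70 → outlier.
All remaining values lie within [-47.80, 212.70].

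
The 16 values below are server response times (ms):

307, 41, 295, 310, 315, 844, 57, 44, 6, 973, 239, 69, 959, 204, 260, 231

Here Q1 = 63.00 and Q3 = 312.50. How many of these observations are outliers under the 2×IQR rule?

IQR = 249.50; fences at 63.00 − 499.00 = -436.00 and 312.50 + 499.00 = 811.50.
Outside the cutoffs: 844, 959, 973.

3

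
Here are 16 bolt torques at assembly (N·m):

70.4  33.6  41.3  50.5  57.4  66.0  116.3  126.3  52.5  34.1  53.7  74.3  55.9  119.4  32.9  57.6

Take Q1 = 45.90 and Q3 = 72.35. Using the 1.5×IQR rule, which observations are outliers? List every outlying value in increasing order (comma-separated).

116.3, 119.4, 126.3

IQR = Q3 − Q1 = 72.35 − 45.90 = 26.45.
Lower fence = Q1 − 1.5·IQR = 45.90 − 39.675 = 6.225.
Upper fence = Q3 + 1.5·IQR = 72.35 + 39.675 = 112.025.
116.3 > 112.025 → outlier.
119.4 > 112.025 → outlier.
126.3 > 112.025 → outlier.
All remaining values lie within [6.225, 112.025].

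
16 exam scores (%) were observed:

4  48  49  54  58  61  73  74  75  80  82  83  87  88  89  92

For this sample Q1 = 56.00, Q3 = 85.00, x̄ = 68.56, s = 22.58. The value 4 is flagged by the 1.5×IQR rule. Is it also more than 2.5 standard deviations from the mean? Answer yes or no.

z = (4 − 68.56) / 22.58 = -2.86.
|z| = 2.86 > 2.5.

yes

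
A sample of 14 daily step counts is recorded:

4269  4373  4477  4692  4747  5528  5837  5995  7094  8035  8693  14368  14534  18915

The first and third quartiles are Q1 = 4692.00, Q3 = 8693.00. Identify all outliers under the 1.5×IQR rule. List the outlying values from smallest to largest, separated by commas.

18915

IQR = Q3 − Q1 = 8693.00 − 4692.00 = 4001.00.
Lower fence = Q1 − 1.5·IQR = 4692.00 − 6001.50 = -1309.50.
Upper fence = Q3 + 1.5·IQR = 8693.00 + 6001.50 = 14694.50.
18915 > 14694.50 → outlier.
All remaining values lie within [-1309.50, 14694.50].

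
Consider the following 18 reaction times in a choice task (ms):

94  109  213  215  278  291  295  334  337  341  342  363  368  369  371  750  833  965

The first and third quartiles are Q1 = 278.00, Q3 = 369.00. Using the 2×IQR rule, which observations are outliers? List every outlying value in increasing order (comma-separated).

94, 750, 833, 965

IQR = Q3 − Q1 = 369.00 − 278.00 = 91.00.
Lower fence = Q1 − 2·IQR = 278.00 − 182.00 = 96.00.
Upper fence = Q3 + 2·IQR = 369.00 + 182.00 = 551.00.
94 < 96.00 → outlier.
750 > 551.00 → outlier.
833 > 551.00 → outlier.
965 > 551.00 → outlier.
All remaining values lie within [96.00, 551.00].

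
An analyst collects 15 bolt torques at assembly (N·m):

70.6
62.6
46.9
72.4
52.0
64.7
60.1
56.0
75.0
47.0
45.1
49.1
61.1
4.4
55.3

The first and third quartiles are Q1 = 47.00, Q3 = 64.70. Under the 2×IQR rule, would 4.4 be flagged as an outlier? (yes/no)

yes

IQR = Q3 − Q1 = 64.70 − 47.00 = 17.70.
Lower fence = Q1 − 2·IQR = 47.00 − 35.40 = 11.60.
Upper fence = Q3 + 2·IQR = 64.70 + 35.40 = 100.10.
4.4 lies below the lower fence.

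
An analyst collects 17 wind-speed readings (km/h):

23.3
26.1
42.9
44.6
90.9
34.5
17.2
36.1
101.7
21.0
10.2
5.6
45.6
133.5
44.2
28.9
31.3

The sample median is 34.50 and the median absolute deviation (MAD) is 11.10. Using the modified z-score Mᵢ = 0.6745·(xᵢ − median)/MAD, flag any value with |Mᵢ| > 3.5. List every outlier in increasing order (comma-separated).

101.7, 133.5

|Mᵢ| > 3.5 ⇔ |xᵢ − 34.50| > 3.5·11.10/0.6745 = 57.60.
So outliers lie outside [-23.10, 92.10].
101.7: M = 4.08 → outlier.
133.5: M = 6.02 → outlier.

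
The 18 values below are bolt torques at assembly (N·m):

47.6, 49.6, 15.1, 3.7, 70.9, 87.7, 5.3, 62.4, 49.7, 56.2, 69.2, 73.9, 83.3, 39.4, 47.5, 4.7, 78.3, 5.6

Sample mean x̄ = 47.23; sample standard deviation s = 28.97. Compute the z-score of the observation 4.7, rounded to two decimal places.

-1.47

z = (4.7 − 47.23) / 28.97 = -1.47.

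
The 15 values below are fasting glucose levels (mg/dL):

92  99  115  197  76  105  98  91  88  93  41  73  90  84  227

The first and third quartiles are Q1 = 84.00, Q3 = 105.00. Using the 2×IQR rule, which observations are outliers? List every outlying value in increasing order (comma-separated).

IQR = Q3 − Q1 = 105.00 − 84.00 = 21.00.
Lower fence = Q1 − 2·IQR = 84.00 − 42.00 = 42.00.
Upper fence = Q3 + 2·IQR = 105.00 + 42.00 = 147.00.
41 < 42.00 → outlier.
197 > 147.00 → outlier.
227 > 147.00 → outlier.
All remaining values lie within [42.00, 147.00].

41, 197, 227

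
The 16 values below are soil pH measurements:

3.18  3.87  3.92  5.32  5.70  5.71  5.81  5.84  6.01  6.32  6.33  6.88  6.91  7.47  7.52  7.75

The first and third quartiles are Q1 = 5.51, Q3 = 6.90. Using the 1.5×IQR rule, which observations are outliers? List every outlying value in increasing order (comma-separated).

IQR = Q3 − Q1 = 6.90 − 5.51 = 1.39.
Lower fence = Q1 − 1.5·IQR = 5.51 − 2.085 = 3.425.
Upper fence = Q3 + 1.5·IQR = 6.90 + 2.085 = 8.985.
3.18 < 3.425 → outlier.
All remaining values lie within [3.425, 8.985].

3.18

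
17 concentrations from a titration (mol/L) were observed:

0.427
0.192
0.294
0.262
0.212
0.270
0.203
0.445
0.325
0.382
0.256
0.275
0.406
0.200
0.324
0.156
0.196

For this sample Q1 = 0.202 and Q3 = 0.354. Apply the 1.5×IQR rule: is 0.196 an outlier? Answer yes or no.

IQR = Q3 − Q1 = 0.354 − 0.202 = 0.152.
Lower fence = Q1 − 1.5·IQR = 0.202 − 0.228 = -0.026.
Upper fence = Q3 + 1.5·IQR = 0.354 + 0.228 = 0.582.
0.196 lies within [-0.026, 0.582].

no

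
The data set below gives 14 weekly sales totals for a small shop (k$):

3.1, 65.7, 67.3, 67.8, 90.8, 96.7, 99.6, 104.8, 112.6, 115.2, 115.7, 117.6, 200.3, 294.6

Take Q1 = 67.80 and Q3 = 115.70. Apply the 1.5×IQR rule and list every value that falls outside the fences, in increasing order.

200.3, 294.6

IQR = Q3 − Q1 = 115.70 − 67.80 = 47.90.
Lower fence = Q1 − 1.5·IQR = 67.80 − 71.85 = -4.05.
Upper fence = Q3 + 1.5·IQR = 115.70 + 71.85 = 187.55.
200.3 > 187.55 → outlier.
294.6 > 187.55 → outlier.
All remaining values lie within [-4.05, 187.55].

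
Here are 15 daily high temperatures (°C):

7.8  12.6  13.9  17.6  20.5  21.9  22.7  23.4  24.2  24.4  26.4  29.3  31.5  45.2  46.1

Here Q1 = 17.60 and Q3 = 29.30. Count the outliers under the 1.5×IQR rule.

IQR = 11.70; fences at 17.60 − 17.55 = 0.05 and 29.30 + 17.55 = 46.85.
Every value lies within the cutoffs.

0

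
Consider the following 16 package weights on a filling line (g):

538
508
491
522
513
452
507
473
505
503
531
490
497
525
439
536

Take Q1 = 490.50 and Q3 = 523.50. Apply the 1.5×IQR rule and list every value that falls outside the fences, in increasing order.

439

IQR = Q3 − Q1 = 523.50 − 490.50 = 33.00.
Lower fence = Q1 − 1.5·IQR = 490.50 − 49.50 = 441.00.
Upper fence = Q3 + 1.5·IQR = 523.50 + 49.50 = 573.00.
439 < 441.00 → outlier.
All remaining values lie within [441.00, 573.00].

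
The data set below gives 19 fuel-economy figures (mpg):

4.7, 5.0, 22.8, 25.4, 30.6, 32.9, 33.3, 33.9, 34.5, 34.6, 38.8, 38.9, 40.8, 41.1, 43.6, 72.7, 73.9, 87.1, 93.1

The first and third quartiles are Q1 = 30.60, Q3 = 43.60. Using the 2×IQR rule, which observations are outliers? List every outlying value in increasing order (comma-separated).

IQR = Q3 − Q1 = 43.60 − 30.60 = 13.00.
Lower fence = Q1 − 2·IQR = 30.60 − 26.00 = 4.60.
Upper fence = Q3 + 2·IQR = 43.60 + 26.00 = 69.60.
72.7 > 69.60 → outlier.
73.9 > 69.60 → outlier.
87.1 > 69.60 → outlier.
93.1 > 69.60 → outlier.
All remaining values lie within [4.60, 69.60].

72.7, 73.9, 87.1, 93.1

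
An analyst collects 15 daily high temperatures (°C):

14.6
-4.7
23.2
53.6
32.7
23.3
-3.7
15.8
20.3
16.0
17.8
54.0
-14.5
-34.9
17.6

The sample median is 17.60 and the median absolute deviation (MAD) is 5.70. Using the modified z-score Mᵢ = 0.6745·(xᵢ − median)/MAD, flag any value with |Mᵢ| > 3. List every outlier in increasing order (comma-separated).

-34.9, -14.5, 53.6, 54.0

|Mᵢ| > 3 ⇔ |xᵢ − 17.60| > 3·5.70/0.6745 = 25.35.
So outliers lie outside [-7.75, 42.95].
-34.9: M = -6.21 → outlier.
-14.5: M = -3.80 → outlier.
53.6: M = 4.26 → outlier.
54.0: M = 4.31 → outlier.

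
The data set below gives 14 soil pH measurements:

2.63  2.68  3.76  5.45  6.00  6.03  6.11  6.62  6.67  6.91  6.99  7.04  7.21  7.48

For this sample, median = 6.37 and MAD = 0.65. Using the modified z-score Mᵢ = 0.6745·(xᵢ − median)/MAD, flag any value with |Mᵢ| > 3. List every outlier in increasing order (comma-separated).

|Mᵢ| > 3 ⇔ |xᵢ − 6.37| > 3·0.65/0.6745 = 2.89.
So outliers lie outside [3.48, 9.26].
2.63: M = -3.88 → outlier.
2.68: M = -3.83 → outlier.

2.63, 2.68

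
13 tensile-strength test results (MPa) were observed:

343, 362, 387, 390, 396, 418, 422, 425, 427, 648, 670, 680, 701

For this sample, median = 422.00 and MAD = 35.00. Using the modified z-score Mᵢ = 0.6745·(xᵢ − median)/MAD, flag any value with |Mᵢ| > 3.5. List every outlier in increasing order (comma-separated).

648, 670, 680, 701

|Mᵢ| > 3.5 ⇔ |xᵢ − 422.00| > 3.5·35.00/0.6745 = 181.62.
So outliers lie outside [240.38, 603.62].
648: M = 4.36 → outlier.
670: M = 4.78 → outlier.
680: M = 4.97 → outlier.
701: M = 5.38 → outlier.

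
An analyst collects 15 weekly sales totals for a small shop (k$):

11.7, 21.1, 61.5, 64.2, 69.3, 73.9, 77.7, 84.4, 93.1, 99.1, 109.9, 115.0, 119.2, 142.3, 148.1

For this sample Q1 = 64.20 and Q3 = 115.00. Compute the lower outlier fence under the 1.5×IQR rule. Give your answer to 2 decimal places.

-12.00

IQR = Q3 − Q1 = 115.00 − 64.20 = 50.80.
Lower fence = Q1 − 1.5·IQR = 64.20 − 76.20 = -12.00.
Upper fence = Q3 + 1.5·IQR = 115.00 + 76.20 = 191.20.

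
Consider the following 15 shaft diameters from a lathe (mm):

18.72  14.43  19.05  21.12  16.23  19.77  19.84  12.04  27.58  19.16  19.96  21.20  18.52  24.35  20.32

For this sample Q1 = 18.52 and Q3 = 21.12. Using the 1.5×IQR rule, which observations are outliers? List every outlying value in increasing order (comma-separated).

IQR = Q3 − Q1 = 21.12 − 18.52 = 2.60.
Lower fence = Q1 − 1.5·IQR = 18.52 − 3.90 = 14.62.
Upper fence = Q3 + 1.5·IQR = 21.12 + 3.90 = 25.02.
12.04 < 14.62 → outlier.
14.43 < 14.62 → outlier.
27.58 > 25.02 → outlier.
All remaining values lie within [14.62, 25.02].

12.04, 14.43, 27.58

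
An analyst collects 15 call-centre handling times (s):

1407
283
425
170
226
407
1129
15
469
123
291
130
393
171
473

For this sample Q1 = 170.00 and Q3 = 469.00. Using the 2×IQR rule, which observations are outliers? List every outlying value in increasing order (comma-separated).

IQR = Q3 − Q1 = 469.00 − 170.00 = 299.00.
Lower fence = Q1 − 2·IQR = 170.00 − 598.00 = -428.00.
Upper fence = Q3 + 2·IQR = 469.00 + 598.00 = 1067.00.
1129 > 1067.00 → outlier.
1407 > 1067.00 → outlier.
All remaining values lie within [-428.00, 1067.00].

1129, 1407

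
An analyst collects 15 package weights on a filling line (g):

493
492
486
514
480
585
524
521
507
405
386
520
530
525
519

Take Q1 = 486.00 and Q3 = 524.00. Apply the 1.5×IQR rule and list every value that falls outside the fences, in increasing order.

386, 405, 585

IQR = Q3 − Q1 = 524.00 − 486.00 = 38.00.
Lower fence = Q1 − 1.5·IQR = 486.00 − 57.00 = 429.00.
Upper fence = Q3 + 1.5·IQR = 524.00 + 57.00 = 581.00.
386 < 429.00 → outlier.
405 < 429.00 → outlier.
585 > 581.00 → outlier.
All remaining values lie within [429.00, 581.00].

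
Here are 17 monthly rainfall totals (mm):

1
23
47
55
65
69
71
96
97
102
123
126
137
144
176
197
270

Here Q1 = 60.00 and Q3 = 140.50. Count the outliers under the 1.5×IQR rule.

IQR = 80.50; fences at 60.00 − 120.75 = -60.75 and 140.50 + 120.75 = 261.25.
Outside the cutoffs: 270.

1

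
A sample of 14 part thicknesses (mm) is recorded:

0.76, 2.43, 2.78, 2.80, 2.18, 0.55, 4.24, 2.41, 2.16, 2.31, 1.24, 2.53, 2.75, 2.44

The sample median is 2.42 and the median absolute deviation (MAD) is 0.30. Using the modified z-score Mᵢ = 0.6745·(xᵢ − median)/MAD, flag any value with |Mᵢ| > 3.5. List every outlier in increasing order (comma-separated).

0.55, 0.76, 4.24

|Mᵢ| > 3.5 ⇔ |xᵢ − 2.42| > 3.5·0.30/0.6745 = 1.56.
So outliers lie outside [0.86, 3.98].
0.55: M = -4.20 → outlier.
0.76: M = -3.73 → outlier.
4.24: M = 4.09 → outlier.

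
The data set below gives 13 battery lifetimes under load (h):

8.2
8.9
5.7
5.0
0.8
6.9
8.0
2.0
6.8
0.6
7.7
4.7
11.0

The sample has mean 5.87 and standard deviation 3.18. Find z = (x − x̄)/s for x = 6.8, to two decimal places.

z = (6.8 − 5.87) / 3.18 = 0.29.

0.29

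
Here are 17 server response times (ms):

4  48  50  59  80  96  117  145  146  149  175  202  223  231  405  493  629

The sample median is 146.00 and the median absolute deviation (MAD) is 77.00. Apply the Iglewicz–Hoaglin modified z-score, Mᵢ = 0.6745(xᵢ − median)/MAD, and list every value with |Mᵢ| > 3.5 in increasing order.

|Mᵢ| > 3.5 ⇔ |xᵢ − 146.00| > 3.5·77.00/0.6745 = 399.56.
So outliers lie outside [-253.56, 545.56].
629: M = 4.23 → outlier.

629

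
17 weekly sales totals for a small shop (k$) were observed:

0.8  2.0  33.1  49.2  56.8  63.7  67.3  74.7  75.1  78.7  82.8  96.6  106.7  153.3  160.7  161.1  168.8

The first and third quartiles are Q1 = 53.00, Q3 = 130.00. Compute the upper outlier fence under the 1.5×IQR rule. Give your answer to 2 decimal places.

245.50

IQR = Q3 − Q1 = 130.00 − 53.00 = 77.00.
Lower fence = Q1 − 1.5·IQR = 53.00 − 115.50 = -62.50.
Upper fence = Q3 + 1.5·IQR = 130.00 + 115.50 = 245.50.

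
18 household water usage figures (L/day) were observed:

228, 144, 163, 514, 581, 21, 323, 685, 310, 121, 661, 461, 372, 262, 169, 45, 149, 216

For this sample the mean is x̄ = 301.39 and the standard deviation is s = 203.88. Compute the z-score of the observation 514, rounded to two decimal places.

z = (514 − 301.39) / 203.88 = 1.04.

1.04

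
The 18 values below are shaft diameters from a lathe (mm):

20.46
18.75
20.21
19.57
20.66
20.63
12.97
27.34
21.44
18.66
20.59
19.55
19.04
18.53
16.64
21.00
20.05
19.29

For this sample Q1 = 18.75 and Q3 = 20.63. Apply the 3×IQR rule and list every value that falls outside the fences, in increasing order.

IQR = Q3 − Q1 = 20.63 − 18.75 = 1.88.
Lower fence = Q1 − 3·IQR = 18.75 − 5.64 = 13.11.
Upper fence = Q3 + 3·IQR = 20.63 + 5.64 = 26.27.
12.97 < 13.11 → outlier.
27.34 > 26.27 → outlier.
All remaining values lie within [13.11, 26.27].

12.97, 27.34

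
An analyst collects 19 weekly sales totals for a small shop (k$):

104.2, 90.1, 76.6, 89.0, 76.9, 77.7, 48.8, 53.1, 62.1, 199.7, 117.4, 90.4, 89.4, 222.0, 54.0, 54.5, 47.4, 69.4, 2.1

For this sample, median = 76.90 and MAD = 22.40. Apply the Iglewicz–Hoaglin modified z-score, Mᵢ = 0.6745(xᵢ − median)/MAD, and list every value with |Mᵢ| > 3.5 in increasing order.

199.7, 222.0

|Mᵢ| > 3.5 ⇔ |xᵢ − 76.90| > 3.5·22.40/0.6745 = 116.23.
So outliers lie outside [-39.33, 193.13].
199.7: M = 3.70 → outlier.
222.0: M = 4.37 → outlier.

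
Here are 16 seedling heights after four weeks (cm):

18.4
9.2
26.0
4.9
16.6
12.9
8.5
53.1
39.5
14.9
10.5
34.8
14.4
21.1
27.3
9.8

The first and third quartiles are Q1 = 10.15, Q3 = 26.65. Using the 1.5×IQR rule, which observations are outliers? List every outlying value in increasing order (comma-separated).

53.1

IQR = Q3 − Q1 = 26.65 − 10.15 = 16.50.
Lower fence = Q1 − 1.5·IQR = 10.15 − 24.75 = -14.60.
Upper fence = Q3 + 1.5·IQR = 26.65 + 24.75 = 51.40.
53.1 > 51.40 → outlier.
All remaining values lie within [-14.60, 51.40].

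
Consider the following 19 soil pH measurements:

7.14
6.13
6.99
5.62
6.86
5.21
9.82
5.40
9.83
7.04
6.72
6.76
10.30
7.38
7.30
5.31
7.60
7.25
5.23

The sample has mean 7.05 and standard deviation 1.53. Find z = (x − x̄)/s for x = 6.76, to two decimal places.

-0.19

z = (6.76 − 7.05) / 1.53 = -0.19.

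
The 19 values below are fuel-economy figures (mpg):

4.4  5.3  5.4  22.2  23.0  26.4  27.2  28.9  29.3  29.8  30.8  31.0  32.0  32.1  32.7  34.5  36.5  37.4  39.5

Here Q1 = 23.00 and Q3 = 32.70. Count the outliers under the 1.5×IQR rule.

IQR = 9.70; fences at 23.00 − 14.55 = 8.45 and 32.70 + 14.55 = 47.25.
Outside the cutoffs: 4.4, 5.3, 5.4.

3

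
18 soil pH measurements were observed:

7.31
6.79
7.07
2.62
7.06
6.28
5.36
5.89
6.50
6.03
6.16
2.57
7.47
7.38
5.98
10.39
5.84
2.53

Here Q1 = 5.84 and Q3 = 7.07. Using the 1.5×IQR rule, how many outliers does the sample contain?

IQR = 1.23; fences at 5.84 − 1.845 = 3.995 and 7.07 + 1.845 = 8.915.
Outside the cutoffs: 2.53, 2.57, 2.62, 10.39.

4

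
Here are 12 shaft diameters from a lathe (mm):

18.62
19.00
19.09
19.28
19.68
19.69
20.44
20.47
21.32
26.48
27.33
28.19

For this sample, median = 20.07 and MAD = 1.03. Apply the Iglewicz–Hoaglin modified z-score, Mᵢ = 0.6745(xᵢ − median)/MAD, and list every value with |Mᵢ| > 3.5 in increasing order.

|Mᵢ| > 3.5 ⇔ |xᵢ − 20.07| > 3.5·1.03/0.6745 = 5.34.
So outliers lie outside [14.73, 25.41].
26.48: M = 4.20 → outlier.
27.33: M = 4.75 → outlier.
28.19: M = 5.32 → outlier.

26.48, 27.33, 28.19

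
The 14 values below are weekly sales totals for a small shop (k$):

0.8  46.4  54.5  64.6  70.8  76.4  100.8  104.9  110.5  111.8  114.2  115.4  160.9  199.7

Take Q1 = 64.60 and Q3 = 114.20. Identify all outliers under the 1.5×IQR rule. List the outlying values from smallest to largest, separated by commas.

199.7

IQR = Q3 − Q1 = 114.20 − 64.60 = 49.60.
Lower fence = Q1 − 1.5·IQR = 64.60 − 74.40 = -9.80.
Upper fence = Q3 + 1.5·IQR = 114.20 + 74.40 = 188.60.
199.7 > 188.60 → outlier.
All remaining values lie within [-9.80, 188.60].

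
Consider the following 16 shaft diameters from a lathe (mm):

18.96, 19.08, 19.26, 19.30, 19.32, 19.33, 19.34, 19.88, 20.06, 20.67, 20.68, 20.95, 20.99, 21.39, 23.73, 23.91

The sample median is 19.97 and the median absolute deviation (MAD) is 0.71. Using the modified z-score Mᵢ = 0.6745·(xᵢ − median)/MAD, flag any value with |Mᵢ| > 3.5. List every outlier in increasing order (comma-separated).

|Mᵢ| > 3.5 ⇔ |xᵢ − 19.97| > 3.5·0.71/0.6745 = 3.68.
So outliers lie outside [16.29, 23.65].
23.73: M = 3.57 → outlier.
23.91: M = 3.74 → outlier.

23.73, 23.91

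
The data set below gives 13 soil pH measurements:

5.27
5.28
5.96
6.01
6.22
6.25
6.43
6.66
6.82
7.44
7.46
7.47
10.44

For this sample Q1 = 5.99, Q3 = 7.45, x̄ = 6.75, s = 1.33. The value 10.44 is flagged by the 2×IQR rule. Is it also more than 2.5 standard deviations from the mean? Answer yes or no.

z = (10.44 − 6.75) / 1.33 = 2.77.
|z| = 2.77 > 2.5.

yes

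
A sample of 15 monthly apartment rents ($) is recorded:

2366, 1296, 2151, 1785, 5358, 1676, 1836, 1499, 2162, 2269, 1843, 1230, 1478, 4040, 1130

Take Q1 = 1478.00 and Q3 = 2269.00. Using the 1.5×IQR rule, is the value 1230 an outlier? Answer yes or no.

IQR = Q3 − Q1 = 2269.00 − 1478.00 = 791.00.
Lower fence = Q1 − 1.5·IQR = 1478.00 − 1186.50 = 291.50.
Upper fence = Q3 + 1.5·IQR = 2269.00 + 1186.50 = 3455.50.
1230 lies within [291.50, 3455.50].

no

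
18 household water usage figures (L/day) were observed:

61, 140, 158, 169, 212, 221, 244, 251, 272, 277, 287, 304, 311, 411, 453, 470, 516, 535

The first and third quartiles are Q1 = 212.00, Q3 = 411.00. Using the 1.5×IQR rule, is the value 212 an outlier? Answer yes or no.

IQR = Q3 − Q1 = 411.00 − 212.00 = 199.00.
Lower fence = Q1 − 1.5·IQR = 212.00 − 298.50 = -86.50.
Upper fence = Q3 + 1.5·IQR = 411.00 + 298.50 = 709.50.
212 lies within [-86.50, 709.50].

no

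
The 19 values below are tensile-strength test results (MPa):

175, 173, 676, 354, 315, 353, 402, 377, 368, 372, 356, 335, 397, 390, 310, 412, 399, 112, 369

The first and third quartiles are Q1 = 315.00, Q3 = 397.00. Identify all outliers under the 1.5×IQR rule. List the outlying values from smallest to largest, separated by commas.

112, 173, 175, 676

IQR = Q3 − Q1 = 397.00 − 315.00 = 82.00.
Lower fence = Q1 − 1.5·IQR = 315.00 − 123.00 = 192.00.
Upper fence = Q3 + 1.5·IQR = 397.00 + 123.00 = 520.00.
112 < 192.00 → outlier.
173 < 192.00 → outlier.
175 < 192.00 → outlier.
676 > 520.00 → outlier.
All remaining values lie within [192.00, 520.00].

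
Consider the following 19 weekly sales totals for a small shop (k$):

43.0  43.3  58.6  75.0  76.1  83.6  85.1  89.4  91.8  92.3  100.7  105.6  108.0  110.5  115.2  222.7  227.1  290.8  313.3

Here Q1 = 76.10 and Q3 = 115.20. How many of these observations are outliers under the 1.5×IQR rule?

IQR = 39.10; fences at 76.10 − 58.65 = 17.45 and 115.20 + 58.65 = 173.85.
Outside the cutoffs: 222.7, 227.1, 290.8, 313.3.

4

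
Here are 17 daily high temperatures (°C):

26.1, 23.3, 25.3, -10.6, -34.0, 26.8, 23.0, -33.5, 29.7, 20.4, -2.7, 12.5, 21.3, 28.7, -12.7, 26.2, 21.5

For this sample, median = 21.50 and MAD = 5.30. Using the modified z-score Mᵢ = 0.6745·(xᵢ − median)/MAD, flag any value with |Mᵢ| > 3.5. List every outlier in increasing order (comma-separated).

-34.0, -33.5, -12.7, -10.6

|Mᵢ| > 3.5 ⇔ |xᵢ − 21.50| > 3.5·5.30/0.6745 = 27.50.
So outliers lie outside [-6.00, 49.00].
-34.0: M = -7.06 → outlier.
-33.5: M = -7.00 → outlier.
-12.7: M = -4.35 → outlier.
-10.6: M = -4.09 → outlier.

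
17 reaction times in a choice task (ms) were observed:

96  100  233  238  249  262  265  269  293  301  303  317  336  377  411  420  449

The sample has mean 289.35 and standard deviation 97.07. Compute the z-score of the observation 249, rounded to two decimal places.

z = (249 − 289.35) / 97.07 = -0.42.

-0.42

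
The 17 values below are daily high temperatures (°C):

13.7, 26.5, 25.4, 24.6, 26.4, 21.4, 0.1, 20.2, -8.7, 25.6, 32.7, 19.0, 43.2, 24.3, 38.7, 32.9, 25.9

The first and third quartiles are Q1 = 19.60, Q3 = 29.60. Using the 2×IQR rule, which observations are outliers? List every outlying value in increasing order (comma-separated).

IQR = Q3 − Q1 = 29.60 − 19.60 = 10.00.
Lower fence = Q1 − 2·IQR = 19.60 − 20.00 = -0.40.
Upper fence = Q3 + 2·IQR = 29.60 + 20.00 = 49.60.
-8.7 < -0.40 → outlier.
All remaining values lie within [-0.40, 49.60].

-8.7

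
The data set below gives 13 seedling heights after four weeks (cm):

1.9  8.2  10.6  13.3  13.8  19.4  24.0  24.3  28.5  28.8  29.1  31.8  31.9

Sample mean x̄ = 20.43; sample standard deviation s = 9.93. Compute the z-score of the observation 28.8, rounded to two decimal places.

z = (28.8 − 20.43) / 9.93 = 0.84.

0.84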